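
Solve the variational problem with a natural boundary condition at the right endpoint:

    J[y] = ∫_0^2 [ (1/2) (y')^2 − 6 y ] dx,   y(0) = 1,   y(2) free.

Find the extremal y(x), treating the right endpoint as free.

The Lagrangian L = (1/2) (y')^2 − 6 y gives
    ∂L/∂y = −6,   ∂L/∂y' = y'.
Euler-Lagrange: d/dx(y') − (−6) = 0, i.e. y'' + 6 = 0, so
    y(x) = −(6/2) x^2 + C1 x + C2.
Fixed left endpoint y(0) = 1 ⇒ C2 = 1.
The right endpoint x = 2 is free, so the natural (transversality) condition is ∂L/∂y' |_{x=2} = 0, i.e. y'(2) = 0.
Compute y'(x) = −6 x + C1, so y'(2) = −12 + C1 = 0 ⇒ C1 = 12.
Therefore the extremal is
    y(x) = −3 x^2 + 12 x + 1.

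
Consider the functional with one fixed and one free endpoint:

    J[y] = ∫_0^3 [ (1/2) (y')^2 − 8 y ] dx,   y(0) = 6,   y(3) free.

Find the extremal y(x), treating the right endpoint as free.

The Lagrangian L = (1/2) (y')^2 − 8 y gives
    ∂L/∂y = −8,   ∂L/∂y' = y'.
Euler-Lagrange: d/dx(y') − (−8) = 0, i.e. y'' + 8 = 0, so
    y(x) = −(8/2) x^2 + C1 x + C2.
Fixed left endpoint y(0) = 6 ⇒ C2 = 6.
The right endpoint x = 3 is free, so the natural (transversality) condition is ∂L/∂y' |_{x=3} = 0, i.e. y'(3) = 0.
Compute y'(x) = −8 x + C1, so y'(3) = −24 + C1 = 0 ⇒ C1 = 24.
Therefore the extremal is
    y(x) = −4 x^2 + 24 x + 6.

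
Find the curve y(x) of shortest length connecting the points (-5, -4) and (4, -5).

Arc-length functional: J[y] = ∫ sqrt(1 + (y')^2) dx.
Lagrangian L = sqrt(1 + (y')^2) has no explicit y dependence, so ∂L/∂y = 0 and the Euler-Lagrange equation gives
    d/dx( y' / sqrt(1 + (y')^2) ) = 0  ⇒  y' / sqrt(1 + (y')^2) = const.
Hence y' is constant, so y(x) is affine.
Fitting the endpoints (-5, -4) and (4, -5):
    slope m = ((-5) − (-4)) / (4 − (-5)) = -1/9,
    intercept c = (-4) − m·(-5) = -41/9.
Extremal: y(x) = (-1/9) x - 41/9.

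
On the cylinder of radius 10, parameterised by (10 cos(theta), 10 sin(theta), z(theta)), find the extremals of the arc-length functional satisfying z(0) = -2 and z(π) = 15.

Parameterise the cylinder of radius R = 10 as
    r(θ) = (10 cos θ, 10 sin θ, z(θ)).
The arc-length element is
    ds = sqrt(100 + (dz/dθ)^2) dθ,
so the Lagrangian is L = sqrt(100 + z'^2).
L depends on z' only, not on z or θ, so ∂L/∂z = 0 and
    ∂L/∂z' = z' / sqrt(100 + z'^2).
The Euler-Lagrange equation gives
    d/dθ( z' / sqrt(100 + z'^2) ) = 0,
so z' is constant. Integrating once:
    z(θ) = a θ + b,
a helix on the cylinder (a straight line when the cylinder is unrolled). The constants a, b are determined by the endpoint conditions.
With endpoint conditions z(0) = -2 and z(π) = 15: from z(0) = b we get b = -2, and a·π + -2 = 15 gives a = 17/π, so
    z(θ) = (17/π) θ − 2.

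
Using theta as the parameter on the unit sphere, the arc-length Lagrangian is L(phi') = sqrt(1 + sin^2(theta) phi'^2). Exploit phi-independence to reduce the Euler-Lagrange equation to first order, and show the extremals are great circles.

On the unit sphere with spherical coordinates (θ, φ), the induced metric is
    ds^2 = dθ^2 + sin^2(θ) dφ^2.
Parameterise by θ; the arc-length functional is
    J[φ] = ∫ sqrt(1 + sin^2(θ) (dφ/dθ)^2) dθ,
so L = sqrt(1 + sin^2(θ) φ'^2). Compute
    ∂L/∂φ = 0  (L has no explicit φ dependence),
    ∂L/∂φ' = sin^2(θ) φ' / sqrt(1 + sin^2(θ) φ'^2).
Since ∂L/∂φ = 0, the Euler-Lagrange equation
    d/dθ(∂L/∂φ') − ∂L/∂φ = 0
reduces to d/dθ(∂L/∂φ') = 0, i.e. the momentum conjugate to φ is conserved:
    sin^2(θ) φ' / sqrt(1 + sin^2(θ) φ'^2) = C.
This is Clairaut's relation for the sphere. Solving for φ' and integrating gives the great-circle family
    cot(θ) = A cos(φ − φ_0),
i.e. the intersection of the sphere with a plane through the origin. The two constants A and φ_0 (equivalently C and one phase) are fixed by the two endpoint conditions.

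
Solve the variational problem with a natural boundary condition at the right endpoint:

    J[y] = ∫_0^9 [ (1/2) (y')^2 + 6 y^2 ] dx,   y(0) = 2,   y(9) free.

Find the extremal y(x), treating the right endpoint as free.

The Lagrangian L = (1/2) (y')^2 + 6 y^2 gives
    ∂L/∂y = 12 y,   ∂L/∂y' = y'.
Euler-Lagrange: y'' − 12 y = 0.
With k = sqrt(12), the general solution is
    y(x) = A cosh(sqrt(12) x) + B sinh(sqrt(12) x).
Fixed left endpoint y(0) = 2 ⇒ A = 2.
The right endpoint x = 9 is free, so the natural (transversality) condition is ∂L/∂y' |_{x=9} = 0, i.e. y'(9) = 0.
Compute y'(x) = A k sinh(k x) + B k cosh(k x), so
    y'(9) = A k sinh(k·9) + B k cosh(k·9) = 0
    ⇒ B = −A tanh(k·9) = − 2 tanh(sqrt(12)·9).
Therefore the extremal is
    y(x) = 2 cosh(sqrt(12) x) − 2 tanh(sqrt(12)·9) sinh(sqrt(12) x).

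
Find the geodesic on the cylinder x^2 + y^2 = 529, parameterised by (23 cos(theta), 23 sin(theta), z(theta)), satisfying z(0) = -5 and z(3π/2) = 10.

Parameterise the cylinder of radius R = 23 as
    r(θ) = (23 cos θ, 23 sin θ, z(θ)).
The arc-length element is
    ds = sqrt(529 + (dz/dθ)^2) dθ,
so the Lagrangian is L = sqrt(529 + z'^2).
L depends on z' only, not on z or θ, so ∂L/∂z = 0 and
    ∂L/∂z' = z' / sqrt(529 + z'^2).
The Euler-Lagrange equation gives
    d/dθ( z' / sqrt(529 + z'^2) ) = 0,
so z' is constant. Integrating once:
    z(θ) = a θ + b,
a helix on the cylinder (a straight line when the cylinder is unrolled). The constants a, b are determined by the endpoint conditions.
With endpoint conditions z(0) = -5 and z(3π/2) = 10: from z(0) = b we get b = -5, and a·3π/2 + -5 = 10 gives a = 10/π, so
    z(θ) = (10/π) θ − 5.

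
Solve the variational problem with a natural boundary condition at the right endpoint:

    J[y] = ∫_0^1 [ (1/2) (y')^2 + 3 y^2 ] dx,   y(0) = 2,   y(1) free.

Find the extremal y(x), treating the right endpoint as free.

The Lagrangian L = (1/2) (y')^2 + 3 y^2 gives
    ∂L/∂y = 6 y,   ∂L/∂y' = y'.
Euler-Lagrange: y'' − 6 y = 0.
With k = sqrt(6), the general solution is
    y(x) = A cosh(sqrt(6) x) + B sinh(sqrt(6) x).
Fixed left endpoint y(0) = 2 ⇒ A = 2.
The right endpoint x = 1 is free, so the natural (transversality) condition is ∂L/∂y' |_{x=1} = 0, i.e. y'(1) = 0.
Compute y'(x) = A k sinh(k x) + B k cosh(k x), so
    y'(1) = A k sinh(k·1) + B k cosh(k·1) = 0
    ⇒ B = −A tanh(k·1) = − 2 tanh(sqrt(6)·1).
Therefore the extremal is
    y(x) = 2 cosh(sqrt(6) x) − 2 tanh(sqrt(6)·1) sinh(sqrt(6) x).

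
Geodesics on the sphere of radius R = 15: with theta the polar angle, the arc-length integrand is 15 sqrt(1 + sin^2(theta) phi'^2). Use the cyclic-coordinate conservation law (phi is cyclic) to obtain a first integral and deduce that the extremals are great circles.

On the sphere of radius R = 15 with spherical coordinates (θ, φ), the induced metric is
    ds^2 = 225(dθ^2 + sin^2(θ) dφ^2).
Parameterise by θ; the arc-length functional is
    J[φ] = ∫ 15 sqrt(1 + sin^2(θ) (dφ/dθ)^2) dθ,
so L = 15 sqrt(1 + sin^2(θ) φ'^2). Compute
    ∂L/∂φ = 0  (L has no explicit φ dependence),
    ∂L/∂φ' = 15 sin^2(θ) φ' / sqrt(1 + sin^2(θ) φ'^2).
Since ∂L/∂φ = 0, the Euler-Lagrange equation
    d/dθ(∂L/∂φ') − ∂L/∂φ = 0
reduces to d/dθ(∂L/∂φ') = 0, i.e. the momentum conjugate to φ is conserved:
    15 sin^2(θ) φ' / sqrt(1 + sin^2(θ) φ'^2) = C.
The overall factor of 15 is constant, so dividing through gives Clairaut's relation sin^2(θ) φ' / sqrt(1 + sin^2(θ) φ'^2) = C' (with C' = C/15). Solving for φ' and integrating gives the great-circle family
    cot(θ) = A cos(φ − φ_0),
i.e. the intersection of the sphere with a plane through the origin. The two constants A and φ_0 (equivalently C and one phase) are fixed by the two endpoint conditions.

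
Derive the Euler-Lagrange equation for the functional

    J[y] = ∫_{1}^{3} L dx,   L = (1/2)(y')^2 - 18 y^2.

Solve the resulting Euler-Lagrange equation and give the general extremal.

The Lagrangian is L = (1/2)(y')^2 - 18 y^2.
∂L/∂y = -36y.
∂L/∂y' = y'.
The Euler-Lagrange equation d/dx(∂L/∂y') − ∂L/∂y = 0 becomes:
    y'' + 36 y = 0
General solution: y(x) = A sin(6x) + B cos(6x), where A and B are arbitrary constants fixed by the endpoint conditions.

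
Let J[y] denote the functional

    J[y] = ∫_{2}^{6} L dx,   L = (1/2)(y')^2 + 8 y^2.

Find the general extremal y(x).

The Lagrangian is L = (1/2)(y')^2 + 8 y^2.
∂L/∂y = 16y.
∂L/∂y' = y'.
The Euler-Lagrange equation d/dx(∂L/∂y') − ∂L/∂y = 0 becomes:
    y'' - 16 y = 0
General solution: y(x) = A e^(4x) + B e^(-4x), where A and B are arbitrary constants fixed by the endpoint conditions.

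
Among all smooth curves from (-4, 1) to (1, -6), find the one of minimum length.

Arc-length functional: J[y] = ∫ sqrt(1 + (y')^2) dx.
Lagrangian L = sqrt(1 + (y')^2) has no explicit y dependence, so ∂L/∂y = 0 and the Euler-Lagrange equation gives
    d/dx( y' / sqrt(1 + (y')^2) ) = 0  ⇒  y' / sqrt(1 + (y')^2) = const.
Hence y' is constant, so y(x) is affine.
Fitting the endpoints (-4, 1) and (1, -6):
    slope m = ((-6) − 1) / (1 − (-4)) = -7/5,
    intercept c = 1 − m·(-4) = -23/5.
Extremal: y(x) = (-7/5) x - 23/5.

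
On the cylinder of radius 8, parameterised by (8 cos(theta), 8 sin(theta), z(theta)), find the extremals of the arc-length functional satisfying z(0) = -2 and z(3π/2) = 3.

Parameterise the cylinder of radius R = 8 as
    r(θ) = (8 cos θ, 8 sin θ, z(θ)).
The arc-length element is
    ds = sqrt(64 + (dz/dθ)^2) dθ,
so the Lagrangian is L = sqrt(64 + z'^2).
L depends on z' only, not on z or θ, so ∂L/∂z = 0 and
    ∂L/∂z' = z' / sqrt(64 + z'^2).
The Euler-Lagrange equation gives
    d/dθ( z' / sqrt(64 + z'^2) ) = 0,
so z' is constant. Integrating once:
    z(θ) = a θ + b,
a helix on the cylinder (a straight line when the cylinder is unrolled). The constants a, b are determined by the endpoint conditions.
With endpoint conditions z(0) = -2 and z(3π/2) = 3: from z(0) = b we get b = -2, and a·3π/2 + -2 = 3 gives a = 10/(3π), so
    z(θ) = (10/(3π)) θ − 2.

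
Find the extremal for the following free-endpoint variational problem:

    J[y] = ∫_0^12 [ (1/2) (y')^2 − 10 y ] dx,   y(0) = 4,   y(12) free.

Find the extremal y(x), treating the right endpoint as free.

The Lagrangian L = (1/2) (y')^2 − 10 y gives
    ∂L/∂y = −10,   ∂L/∂y' = y'.
Euler-Lagrange: d/dx(y') − (−10) = 0, i.e. y'' + 10 = 0, so
    y(x) = −(10/2) x^2 + C1 x + C2.
Fixed left endpoint y(0) = 4 ⇒ C2 = 4.
The right endpoint x = 12 is free, so the natural (transversality) condition is ∂L/∂y' |_{x=12} = 0, i.e. y'(12) = 0.
Compute y'(x) = −10 x + C1, so y'(12) = −120 + C1 = 0 ⇒ C1 = 120.
Therefore the extremal is
    y(x) = −5 x^2 + 120 x + 4.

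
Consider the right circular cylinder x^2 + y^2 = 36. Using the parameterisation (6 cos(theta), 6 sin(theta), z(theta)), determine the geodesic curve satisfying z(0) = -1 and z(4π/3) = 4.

Parameterise the cylinder of radius R = 6 as
    r(θ) = (6 cos θ, 6 sin θ, z(θ)).
The arc-length element is
    ds = sqrt(36 + (dz/dθ)^2) dθ,
so the Lagrangian is L = sqrt(36 + z'^2).
L depends on z' only, not on z or θ, so ∂L/∂z = 0 and
    ∂L/∂z' = z' / sqrt(36 + z'^2).
The Euler-Lagrange equation gives
    d/dθ( z' / sqrt(36 + z'^2) ) = 0,
so z' is constant. Integrating once:
    z(θ) = a θ + b,
a helix on the cylinder (a straight line when the cylinder is unrolled). The constants a, b are determined by the endpoint conditions.
With endpoint conditions z(0) = -1 and z(4π/3) = 4: from z(0) = b we get b = -1, and a·4π/3 + -1 = 4 gives a = 15/(4π), so
    z(θ) = (15/(4π)) θ − 1.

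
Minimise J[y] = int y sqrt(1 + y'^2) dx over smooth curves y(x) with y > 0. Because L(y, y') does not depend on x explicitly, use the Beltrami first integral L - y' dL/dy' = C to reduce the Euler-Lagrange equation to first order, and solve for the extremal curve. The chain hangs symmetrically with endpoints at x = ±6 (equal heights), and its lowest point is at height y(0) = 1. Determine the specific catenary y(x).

The Lagrangian L(y, y') = y sqrt(1 + y'^2) has no explicit x dependence, so the Beltrami identity applies:
    L − y' ∂L/∂y' = C.
Compute ∂L/∂y' = y · y' / sqrt(1 + y'^2). Then
    L − y' ∂L/∂y'
    = y sqrt(1 + y'^2) − y · y'^2 / sqrt(1 + y'^2)
    = y (1 + y'^2 − y'^2) / sqrt(1 + y'^2)
    = y / sqrt(1 + y'^2) = C.
Squaring gives y^2 = C^2 (1 + y'^2), i.e.
    y'^2 = y^2 / C^2 − 1.
Separating variables,
    dy / sqrt(y^2 − C^2) = dx / C,
and integrating gives arccosh(y / C) = (x − a)/C, so
    y(x) = C cosh((x − a)/C),
the catenary. The constants C and a are fixed by the two endpoint conditions (and, for the hanging-chain problem, the length constraint selects C).
Now fit the given data. The endpoints x = ±6 are symmetric at equal height, so the catenary is even about its minimum: a = 0 and y(x) = C cosh(x/C). The lowest point is y(0) = C cosh(0) = C, and we are told y(0) = 1, so C = 1. Therefore
    y(x) = cosh(x),
and at the endpoints
    y(±6) = cosh(6).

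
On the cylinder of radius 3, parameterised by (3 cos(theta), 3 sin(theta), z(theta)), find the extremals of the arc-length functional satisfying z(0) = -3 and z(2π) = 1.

Parameterise the cylinder of radius R = 3 as
    r(θ) = (3 cos θ, 3 sin θ, z(θ)).
The arc-length element is
    ds = sqrt(9 + (dz/dθ)^2) dθ,
so the Lagrangian is L = sqrt(9 + z'^2).
L depends on z' only, not on z or θ, so ∂L/∂z = 0 and
    ∂L/∂z' = z' / sqrt(9 + z'^2).
The Euler-Lagrange equation gives
    d/dθ( z' / sqrt(9 + z'^2) ) = 0,
so z' is constant. Integrating once:
    z(θ) = a θ + b,
a helix on the cylinder (a straight line when the cylinder is unrolled). The constants a, b are determined by the endpoint conditions.
With endpoint conditions z(0) = -3 and z(2π) = 1: from z(0) = b we get b = -3, and a·2π + -3 = 1 gives a = 2/π, so
    z(θ) = (2/π) θ − 3.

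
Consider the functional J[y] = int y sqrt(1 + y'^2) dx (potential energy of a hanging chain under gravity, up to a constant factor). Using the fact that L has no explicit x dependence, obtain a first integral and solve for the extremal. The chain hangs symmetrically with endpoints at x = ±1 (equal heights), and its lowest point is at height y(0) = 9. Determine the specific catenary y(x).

The Lagrangian L(y, y') = y sqrt(1 + y'^2) has no explicit x dependence, so the Beltrami identity applies:
    L − y' ∂L/∂y' = C.
Compute ∂L/∂y' = y · y' / sqrt(1 + y'^2). Then
    L − y' ∂L/∂y'
    = y sqrt(1 + y'^2) − y · y'^2 / sqrt(1 + y'^2)
    = y (1 + y'^2 − y'^2) / sqrt(1 + y'^2)
    = y / sqrt(1 + y'^2) = C.
Squaring gives y^2 = C^2 (1 + y'^2), i.e.
    y'^2 = y^2 / C^2 − 1.
Separating variables,
    dy / sqrt(y^2 − C^2) = dx / C,
and integrating gives arccosh(y / C) = (x − a)/C, so
    y(x) = C cosh((x − a)/C),
the catenary. The constants C and a are fixed by the two endpoint conditions (and, for the hanging-chain problem, the length constraint selects C).
Now fit the given data. The endpoints x = ±1 are symmetric at equal height, so the catenary is even about its minimum: a = 0 and y(x) = C cosh(x/C). The lowest point is y(0) = C cosh(0) = C, and we are told y(0) = 9, so C = 9. Therefore
    y(x) = 9 cosh(x/9),
and at the endpoints
    y(±1) = 9 cosh(1/9).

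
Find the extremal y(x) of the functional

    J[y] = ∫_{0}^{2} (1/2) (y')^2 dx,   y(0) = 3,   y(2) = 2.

The Lagrangian is L = (1/2) (y')^2.
Compute ∂L/∂y = 0, ∂L/∂y' = y'.
The Euler-Lagrange equation d/dx(∂L/∂y') − ∂L/∂y = 0 reduces to
    y'' = 0.
Its general solution is
    y(x) = A x + B,
with A, B fixed by the endpoint conditions.
Applying the endpoint conditions y(0) = 3 and y(2) = 2: solve A·0 + B = 3 and A·2 + B = 2. Subtracting gives A(2 − 0) = 2 − 3, so A = -1/2, and B = 3 − A·0 = 3. Therefore
    y(x) = (-1/2) x + 3.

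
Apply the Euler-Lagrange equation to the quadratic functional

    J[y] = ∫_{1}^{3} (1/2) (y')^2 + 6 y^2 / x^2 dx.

The Lagrangian is L = (1/2) (y')^2 + 6 y^2 / x^2.
Compute ∂L/∂y = 12y/x^2, ∂L/∂y' = y'.
The Euler-Lagrange equation d/dx(∂L/∂y') − ∂L/∂y = 0 reduces to
    y'' − 12/x^2 · y = 0  (x > 0).
Its general solution is
    y(x) = A x^4 + B x^(-3),
with A, B fixed by the endpoint conditions.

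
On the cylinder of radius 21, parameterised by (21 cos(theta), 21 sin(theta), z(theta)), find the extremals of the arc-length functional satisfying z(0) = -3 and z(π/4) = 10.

Parameterise the cylinder of radius R = 21 as
    r(θ) = (21 cos θ, 21 sin θ, z(θ)).
The arc-length element is
    ds = sqrt(441 + (dz/dθ)^2) dθ,
so the Lagrangian is L = sqrt(441 + z'^2).
L depends on z' only, not on z or θ, so ∂L/∂z = 0 and
    ∂L/∂z' = z' / sqrt(441 + z'^2).
The Euler-Lagrange equation gives
    d/dθ( z' / sqrt(441 + z'^2) ) = 0,
so z' is constant. Integrating once:
    z(θ) = a θ + b,
a helix on the cylinder (a straight line when the cylinder is unrolled). The constants a, b are determined by the endpoint conditions.
With endpoint conditions z(0) = -3 and z(π/4) = 10: from z(0) = b we get b = -3, and a·π/4 + -3 = 10 gives a = 52/π, so
    z(θ) = (52/π) θ − 3.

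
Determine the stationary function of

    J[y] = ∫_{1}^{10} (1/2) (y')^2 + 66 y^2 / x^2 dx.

The Lagrangian is L = (1/2) (y')^2 + 66 y^2 / x^2.
Compute ∂L/∂y = 132y/x^2, ∂L/∂y' = y'.
The Euler-Lagrange equation d/dx(∂L/∂y') − ∂L/∂y = 0 reduces to
    y'' − 132/x^2 · y = 0  (x > 0).
Its general solution is
    y(x) = A x^12 + B x^(-11),
with A, B fixed by the endpoint conditions.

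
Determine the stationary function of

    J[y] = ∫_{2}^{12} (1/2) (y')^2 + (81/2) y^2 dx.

The Lagrangian is L = (1/2) (y')^2 + (81/2) y^2.
Compute ∂L/∂y = 81y, ∂L/∂y' = y'.
The Euler-Lagrange equation d/dx(∂L/∂y') − ∂L/∂y = 0 reduces to
    y'' − 81 y = 0.
Its general solution is
    y(x) = A e^(9x) + B e^(−9x),
with A, B fixed by the endpoint conditions.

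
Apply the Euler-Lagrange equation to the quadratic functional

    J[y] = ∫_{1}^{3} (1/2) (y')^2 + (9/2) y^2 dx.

The Lagrangian is L = (1/2) (y')^2 + (9/2) y^2.
Compute ∂L/∂y = 9y, ∂L/∂y' = y'.
The Euler-Lagrange equation d/dx(∂L/∂y') − ∂L/∂y = 0 reduces to
    y'' − 9 y = 0.
Its general solution is
    y(x) = A e^(3x) + B e^(−3x),
with A, B fixed by the endpoint conditions.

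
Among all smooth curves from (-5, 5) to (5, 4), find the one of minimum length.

Arc-length functional: J[y] = ∫ sqrt(1 + (y')^2) dx.
Lagrangian L = sqrt(1 + (y')^2) has no explicit y dependence, so ∂L/∂y = 0 and the Euler-Lagrange equation gives
    d/dx( y' / sqrt(1 + (y')^2) ) = 0  ⇒  y' / sqrt(1 + (y')^2) = const.
Hence y' is constant, so y(x) is affine.
Fitting the endpoints (-5, 5) and (5, 4):
    slope m = (4 − 5) / (5 − (-5)) = -1/10,
    intercept c = 5 − m·(-5) = 9/2.
Extremal: y(x) = (-1/10) x + 9/2.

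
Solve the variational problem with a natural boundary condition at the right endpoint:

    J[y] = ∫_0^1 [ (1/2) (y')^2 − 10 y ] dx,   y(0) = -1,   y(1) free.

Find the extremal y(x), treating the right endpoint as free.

The Lagrangian L = (1/2) (y')^2 − 10 y gives
    ∂L/∂y = −10,   ∂L/∂y' = y'.
Euler-Lagrange: d/dx(y') − (−10) = 0, i.e. y'' + 10 = 0, so
    y(x) = −(10/2) x^2 + C1 x + C2.
Fixed left endpoint y(0) = -1 ⇒ C2 = -1.
The right endpoint x = 1 is free, so the natural (transversality) condition is ∂L/∂y' |_{x=1} = 0, i.e. y'(1) = 0.
Compute y'(x) = −10 x + C1, so y'(1) = −10 + C1 = 0 ⇒ C1 = 10.
Therefore the extremal is
    y(x) = −5 x^2 + 10 x − 1.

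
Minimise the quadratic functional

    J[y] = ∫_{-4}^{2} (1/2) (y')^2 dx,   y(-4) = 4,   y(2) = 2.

The Lagrangian is L = (1/2) (y')^2.
Compute ∂L/∂y = 0, ∂L/∂y' = y'.
The Euler-Lagrange equation d/dx(∂L/∂y') − ∂L/∂y = 0 reduces to
    y'' = 0.
Its general solution is
    y(x) = A x + B,
with A, B fixed by the endpoint conditions.
Applying the endpoint conditions y(-4) = 4 and y(2) = 2: solve A·-4 + B = 4 and A·2 + B = 2. Subtracting gives A(2 − -4) = 2 − 4, so A = -1/3, and B = 4 − A·-4 = 8/3. Therefore
    y(x) = (-1/3) x + 8/3.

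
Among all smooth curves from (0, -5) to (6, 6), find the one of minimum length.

Arc-length functional: J[y] = ∫ sqrt(1 + (y')^2) dx.
Lagrangian L = sqrt(1 + (y')^2) has no explicit y dependence, so ∂L/∂y = 0 and the Euler-Lagrange equation gives
    d/dx( y' / sqrt(1 + (y')^2) ) = 0  ⇒  y' / sqrt(1 + (y')^2) = const.
Hence y' is constant, so y(x) is affine.
Fitting the endpoints (0, -5) and (6, 6):
    slope m = (6 − (-5)) / (6 − 0) = 11/6,
    intercept c = (-5) − m·0 = -5.
Extremal: y(x) = (11/6) x - 5.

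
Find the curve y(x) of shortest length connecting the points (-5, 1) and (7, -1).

Arc-length functional: J[y] = ∫ sqrt(1 + (y')^2) dx.
Lagrangian L = sqrt(1 + (y')^2) has no explicit y dependence, so ∂L/∂y = 0 and the Euler-Lagrange equation gives
    d/dx( y' / sqrt(1 + (y')^2) ) = 0  ⇒  y' / sqrt(1 + (y')^2) = const.
Hence y' is constant, so y(x) is affine.
Fitting the endpoints (-5, 1) and (7, -1):
    slope m = ((-1) − 1) / (7 − (-5)) = -1/6,
    intercept c = 1 − m·(-5) = 1/6.
Extremal: y(x) = (-1/6) x + 1/6.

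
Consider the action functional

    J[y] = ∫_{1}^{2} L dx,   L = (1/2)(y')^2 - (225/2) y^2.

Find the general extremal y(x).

The Lagrangian is L = (1/2)(y')^2 - (225/2) y^2.
∂L/∂y = -225y.
∂L/∂y' = y'.
The Euler-Lagrange equation d/dx(∂L/∂y') − ∂L/∂y = 0 becomes:
    y'' + 225 y = 0
General solution: y(x) = A sin(15x) + B cos(15x), where A and B are arbitrary constants fixed by the endpoint conditions.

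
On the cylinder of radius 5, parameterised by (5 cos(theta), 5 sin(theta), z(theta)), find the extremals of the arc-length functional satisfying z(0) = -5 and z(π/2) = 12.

Parameterise the cylinder of radius R = 5 as
    r(θ) = (5 cos θ, 5 sin θ, z(θ)).
The arc-length element is
    ds = sqrt(25 + (dz/dθ)^2) dθ,
so the Lagrangian is L = sqrt(25 + z'^2).
L depends on z' only, not on z or θ, so ∂L/∂z = 0 and
    ∂L/∂z' = z' / sqrt(25 + z'^2).
The Euler-Lagrange equation gives
    d/dθ( z' / sqrt(25 + z'^2) ) = 0,
so z' is constant. Integrating once:
    z(θ) = a θ + b,
a helix on the cylinder (a straight line when the cylinder is unrolled). The constants a, b are determined by the endpoint conditions.
With endpoint conditions z(0) = -5 and z(π/2) = 12: from z(0) = b we get b = -5, and a·π/2 + -5 = 12 gives a = 34/π, so
    z(θ) = (34/π) θ − 5.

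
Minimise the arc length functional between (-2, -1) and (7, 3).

Arc-length functional: J[y] = ∫ sqrt(1 + (y')^2) dx.
Lagrangian L = sqrt(1 + (y')^2) has no explicit y dependence, so ∂L/∂y = 0 and the Euler-Lagrange equation gives
    d/dx( y' / sqrt(1 + (y')^2) ) = 0  ⇒  y' / sqrt(1 + (y')^2) = const.
Hence y' is constant, so y(x) is affine.
Fitting the endpoints (-2, -1) and (7, 3):
    slope m = (3 − (-1)) / (7 − (-2)) = 4/9,
    intercept c = (-1) − m·(-2) = -1/9.
Extremal: y(x) = (4/9) x - 1/9.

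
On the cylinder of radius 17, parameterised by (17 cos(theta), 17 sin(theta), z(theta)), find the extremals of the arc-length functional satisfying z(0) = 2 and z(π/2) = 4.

Parameterise the cylinder of radius R = 17 as
    r(θ) = (17 cos θ, 17 sin θ, z(θ)).
The arc-length element is
    ds = sqrt(289 + (dz/dθ)^2) dθ,
so the Lagrangian is L = sqrt(289 + z'^2).
L depends on z' only, not on z or θ, so ∂L/∂z = 0 and
    ∂L/∂z' = z' / sqrt(289 + z'^2).
The Euler-Lagrange equation gives
    d/dθ( z' / sqrt(289 + z'^2) ) = 0,
so z' is constant. Integrating once:
    z(θ) = a θ + b,
a helix on the cylinder (a straight line when the cylinder is unrolled). The constants a, b are determined by the endpoint conditions.
With endpoint conditions z(0) = 2 and z(π/2) = 4: from z(0) = b we get b = 2, and a·π/2 + 2 = 4 gives a = 4/π, so
    z(θ) = (4/π) θ + 2.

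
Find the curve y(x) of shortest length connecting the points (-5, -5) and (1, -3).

Arc-length functional: J[y] = ∫ sqrt(1 + (y')^2) dx.
Lagrangian L = sqrt(1 + (y')^2) has no explicit y dependence, so ∂L/∂y = 0 and the Euler-Lagrange equation gives
    d/dx( y' / sqrt(1 + (y')^2) ) = 0  ⇒  y' / sqrt(1 + (y')^2) = const.
Hence y' is constant, so y(x) is affine.
Fitting the endpoints (-5, -5) and (1, -3):
    slope m = ((-3) − (-5)) / (1 − (-5)) = 1/3,
    intercept c = (-5) − m·(-5) = -10/3.
Extremal: y(x) = (1/3) x - 10/3.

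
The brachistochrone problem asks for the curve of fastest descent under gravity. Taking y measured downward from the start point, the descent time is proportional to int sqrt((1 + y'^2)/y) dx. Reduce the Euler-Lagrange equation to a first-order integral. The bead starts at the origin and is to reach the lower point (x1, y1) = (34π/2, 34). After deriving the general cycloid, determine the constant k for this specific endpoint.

The Lagrangian L = sqrt((1 + y'^2) / y) has no explicit x dependence, so the Beltrami identity applies:
    L − y' ∂L/∂y' = C.
Compute ∂L/∂y' = y' / sqrt(y (1 + y'^2)).
Substitute:
    sqrt((1 + y'^2)/y) − y'·y' / sqrt(y (1 + y'^2))
    = (1 + y'^2) / sqrt(y (1 + y'^2)) − y'^2 / sqrt(y (1 + y'^2))
    = 1 / sqrt(y (1 + y'^2)) = C.
Squaring and rearranging gives the first integral
    y (1 + y'^2) = 1/C^2 =: k   (constant).
Solving this first-order ODE by the substitution
    y = (k/2)(1 − cos θ)
yields the cycloid parameterisation
    x(θ) = (k/2)(θ − sin θ),   y(θ) = (k/2)(1 − cos θ).
The constant k is fixed by the endpoint condition.
Now fit the given lower endpoint (x1, y1) = (34π/2, 34). At the bottom of the first arch (θ = π), the parametric equations give
    y(π) = (k/2)(1 − cos π) = k,
    x(π) = (k/2)(π − sin π) = kπ/2.
Matching y(π) = 34 gives k = 34, consistent with x(π) = 34π/2. Therefore the specific cycloid is
    x(θ) = (34/2)(θ − sin θ),   y(θ) = (34/2)(1 − cos θ).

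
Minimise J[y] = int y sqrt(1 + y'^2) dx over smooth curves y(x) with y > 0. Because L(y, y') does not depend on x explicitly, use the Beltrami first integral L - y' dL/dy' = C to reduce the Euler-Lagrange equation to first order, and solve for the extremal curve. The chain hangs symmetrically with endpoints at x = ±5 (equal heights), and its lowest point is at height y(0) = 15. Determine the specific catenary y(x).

The Lagrangian L(y, y') = y sqrt(1 + y'^2) has no explicit x dependence, so the Beltrami identity applies:
    L − y' ∂L/∂y' = C.
Compute ∂L/∂y' = y · y' / sqrt(1 + y'^2). Then
    L − y' ∂L/∂y'
    = y sqrt(1 + y'^2) − y · y'^2 / sqrt(1 + y'^2)
    = y (1 + y'^2 − y'^2) / sqrt(1 + y'^2)
    = y / sqrt(1 + y'^2) = C.
Squaring gives y^2 = C^2 (1 + y'^2), i.e.
    y'^2 = y^2 / C^2 − 1.
Separating variables,
    dy / sqrt(y^2 − C^2) = dx / C,
and integrating gives arccosh(y / C) = (x − a)/C, so
    y(x) = C cosh((x − a)/C),
the catenary. The constants C and a are fixed by the two endpoint conditions (and, for the hanging-chain problem, the length constraint selects C).
Now fit the given data. The endpoints x = ±5 are symmetric at equal height, so the catenary is even about its minimum: a = 0 and y(x) = C cosh(x/C). The lowest point is y(0) = C cosh(0) = C, and we are told y(0) = 15, so C = 15. Therefore
    y(x) = 15 cosh(x/15),
and at the endpoints
    y(±5) = 15 cosh(5/15).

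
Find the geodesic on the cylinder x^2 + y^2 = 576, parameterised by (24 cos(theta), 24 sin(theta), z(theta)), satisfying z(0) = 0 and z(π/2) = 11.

Parameterise the cylinder of radius R = 24 as
    r(θ) = (24 cos θ, 24 sin θ, z(θ)).
The arc-length element is
    ds = sqrt(576 + (dz/dθ)^2) dθ,
so the Lagrangian is L = sqrt(576 + z'^2).
L depends on z' only, not on z or θ, so ∂L/∂z = 0 and
    ∂L/∂z' = z' / sqrt(576 + z'^2).
The Euler-Lagrange equation gives
    d/dθ( z' / sqrt(576 + z'^2) ) = 0,
so z' is constant. Integrating once:
    z(θ) = a θ + b,
a helix on the cylinder (a straight line when the cylinder is unrolled). The constants a, b are determined by the endpoint conditions.
With endpoint conditions z(0) = 0 and z(π/2) = 11: from z(0) = b we get b = 0, and a·π/2 + 0 = 11 gives a = 22/π, so
    z(θ) = (22/π) θ.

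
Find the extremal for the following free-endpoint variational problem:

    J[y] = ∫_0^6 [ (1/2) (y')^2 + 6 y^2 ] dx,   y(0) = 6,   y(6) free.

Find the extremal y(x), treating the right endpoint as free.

The Lagrangian L = (1/2) (y')^2 + 6 y^2 gives
    ∂L/∂y = 12 y,   ∂L/∂y' = y'.
Euler-Lagrange: y'' − 12 y = 0.
With k = sqrt(12), the general solution is
    y(x) = A cosh(sqrt(12) x) + B sinh(sqrt(12) x).
Fixed left endpoint y(0) = 6 ⇒ A = 6.
The right endpoint x = 6 is free, so the natural (transversality) condition is ∂L/∂y' |_{x=6} = 0, i.e. y'(6) = 0.
Compute y'(x) = A k sinh(k x) + B k cosh(k x), so
    y'(6) = A k sinh(k·6) + B k cosh(k·6) = 0
    ⇒ B = −A tanh(k·6) = − 6 tanh(sqrt(12)·6).
Therefore the extremal is
    y(x) = 6 cosh(sqrt(12) x) − 6 tanh(sqrt(12)·6) sinh(sqrt(12) x).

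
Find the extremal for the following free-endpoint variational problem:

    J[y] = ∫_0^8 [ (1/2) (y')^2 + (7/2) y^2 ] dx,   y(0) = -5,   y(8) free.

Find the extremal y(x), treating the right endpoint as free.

The Lagrangian L = (1/2) (y')^2 + (7/2) y^2 gives
    ∂L/∂y = 7 y,   ∂L/∂y' = y'.
Euler-Lagrange: y'' − 7 y = 0.
With k = sqrt(7), the general solution is
    y(x) = A cosh(sqrt(7) x) + B sinh(sqrt(7) x).
Fixed left endpoint y(0) = -5 ⇒ A = -5.
The right endpoint x = 8 is free, so the natural (transversality) condition is ∂L/∂y' |_{x=8} = 0, i.e. y'(8) = 0.
Compute y'(x) = A k sinh(k x) + B k cosh(k x), so
    y'(8) = A k sinh(k·8) + B k cosh(k·8) = 0
    ⇒ B = −A tanh(k·8) = 5 tanh(sqrt(7)·8).
Therefore the extremal is
    y(x) = −5 cosh(sqrt(7) x) + 5 tanh(sqrt(7)·8) sinh(sqrt(7) x).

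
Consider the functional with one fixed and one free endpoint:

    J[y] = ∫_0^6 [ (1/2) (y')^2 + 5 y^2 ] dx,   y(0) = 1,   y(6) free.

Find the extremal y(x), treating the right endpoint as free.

The Lagrangian L = (1/2) (y')^2 + 5 y^2 gives
    ∂L/∂y = 10 y,   ∂L/∂y' = y'.
Euler-Lagrange: y'' − 10 y = 0.
With k = sqrt(10), the general solution is
    y(x) = A cosh(sqrt(10) x) + B sinh(sqrt(10) x).
Fixed left endpoint y(0) = 1 ⇒ A = 1.
The right endpoint x = 6 is free, so the natural (transversality) condition is ∂L/∂y' |_{x=6} = 0, i.e. y'(6) = 0.
Compute y'(x) = A k sinh(k x) + B k cosh(k x), so
    y'(6) = A k sinh(k·6) + B k cosh(k·6) = 0
    ⇒ B = −A tanh(k·6) = − tanh(sqrt(10)·6).
Therefore the extremal is
    y(x) = cosh(sqrt(10) x) − tanh(sqrt(10)·6) sinh(sqrt(10) x).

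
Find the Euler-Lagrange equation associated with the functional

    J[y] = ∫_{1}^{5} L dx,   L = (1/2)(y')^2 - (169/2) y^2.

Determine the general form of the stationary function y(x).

The Lagrangian is L = (1/2)(y')^2 - (169/2) y^2.
∂L/∂y = -169y.
∂L/∂y' = y'.
The Euler-Lagrange equation d/dx(∂L/∂y') − ∂L/∂y = 0 becomes:
    y'' + 169 y = 0
General solution: y(x) = A sin(13x) + B cos(13x), where A and B are arbitrary constants fixed by the endpoint conditions.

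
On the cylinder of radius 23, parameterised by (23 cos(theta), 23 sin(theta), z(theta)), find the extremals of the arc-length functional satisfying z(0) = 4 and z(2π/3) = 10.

Parameterise the cylinder of radius R = 23 as
    r(θ) = (23 cos θ, 23 sin θ, z(θ)).
The arc-length element is
    ds = sqrt(529 + (dz/dθ)^2) dθ,
so the Lagrangian is L = sqrt(529 + z'^2).
L depends on z' only, not on z or θ, so ∂L/∂z = 0 and
    ∂L/∂z' = z' / sqrt(529 + z'^2).
The Euler-Lagrange equation gives
    d/dθ( z' / sqrt(529 + z'^2) ) = 0,
so z' is constant. Integrating once:
    z(θ) = a θ + b,
a helix on the cylinder (a straight line when the cylinder is unrolled). The constants a, b are determined by the endpoint conditions.
With endpoint conditions z(0) = 4 and z(2π/3) = 10: from z(0) = b we get b = 4, and a·2π/3 + 4 = 10 gives a = 9/π, so
    z(θ) = (9/π) θ + 4.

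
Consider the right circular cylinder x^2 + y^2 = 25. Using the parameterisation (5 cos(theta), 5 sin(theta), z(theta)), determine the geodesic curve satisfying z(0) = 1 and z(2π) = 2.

Parameterise the cylinder of radius R = 5 as
    r(θ) = (5 cos θ, 5 sin θ, z(θ)).
The arc-length element is
    ds = sqrt(25 + (dz/dθ)^2) dθ,
so the Lagrangian is L = sqrt(25 + z'^2).
L depends on z' only, not on z or θ, so ∂L/∂z = 0 and
    ∂L/∂z' = z' / sqrt(25 + z'^2).
The Euler-Lagrange equation gives
    d/dθ( z' / sqrt(25 + z'^2) ) = 0,
so z' is constant. Integrating once:
    z(θ) = a θ + b,
a helix on the cylinder (a straight line when the cylinder is unrolled). The constants a, b are determined by the endpoint conditions.
With endpoint conditions z(0) = 1 and z(2π) = 2: from z(0) = b we get b = 1, and a·2π + 1 = 2 gives a = 1/(2π), so
    z(θ) = (1/(2π)) θ + 1.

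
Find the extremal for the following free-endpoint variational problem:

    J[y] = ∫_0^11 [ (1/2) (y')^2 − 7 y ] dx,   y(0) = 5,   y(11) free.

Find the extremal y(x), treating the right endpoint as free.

The Lagrangian L = (1/2) (y')^2 − 7 y gives
    ∂L/∂y = −7,   ∂L/∂y' = y'.
Euler-Lagrange: d/dx(y') − (−7) = 0, i.e. y'' + 7 = 0, so
    y(x) = −(7/2) x^2 + C1 x + C2.
Fixed left endpoint y(0) = 5 ⇒ C2 = 5.
The right endpoint x = 11 is free, so the natural (transversality) condition is ∂L/∂y' |_{x=11} = 0, i.e. y'(11) = 0.
Compute y'(x) = −7 x + C1, so y'(11) = −77 + C1 = 0 ⇒ C1 = 77.
Therefore the extremal is
    y(x) = −(7/2) x^2 + 77 x + 5.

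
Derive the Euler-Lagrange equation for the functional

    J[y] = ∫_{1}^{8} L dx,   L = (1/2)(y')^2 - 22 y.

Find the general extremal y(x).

The Lagrangian is L = (1/2)(y')^2 - 22 y.
∂L/∂y = -22.
∂L/∂y' = y'.
The Euler-Lagrange equation d/dx(∂L/∂y') − ∂L/∂y = 0 becomes:
    y'' + 22 = 0
General solution: y(x) = -11 x^2 + A x + B, where A and B are arbitrary constants fixed by the endpoint conditions.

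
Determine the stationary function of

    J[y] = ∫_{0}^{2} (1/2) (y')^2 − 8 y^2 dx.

The Lagrangian is L = (1/2) (y')^2 − 8 y^2.
Compute ∂L/∂y = -16y, ∂L/∂y' = y'.
The Euler-Lagrange equation d/dx(∂L/∂y') − ∂L/∂y = 0 reduces to
    y'' + 16 y = 0.
Its general solution is
    y(x) = A sin(4x) + B cos(4x),
with A, B fixed by the endpoint conditions.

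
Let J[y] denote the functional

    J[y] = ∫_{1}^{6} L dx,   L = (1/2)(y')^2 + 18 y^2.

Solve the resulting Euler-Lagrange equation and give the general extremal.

The Lagrangian is L = (1/2)(y')^2 + 18 y^2.
∂L/∂y = 36y.
∂L/∂y' = y'.
The Euler-Lagrange equation d/dx(∂L/∂y') − ∂L/∂y = 0 becomes:
    y'' - 36 y = 0
General solution: y(x) = A e^(6x) + B e^(-6x), where A and B are arbitrary constants fixed by the endpoint conditions.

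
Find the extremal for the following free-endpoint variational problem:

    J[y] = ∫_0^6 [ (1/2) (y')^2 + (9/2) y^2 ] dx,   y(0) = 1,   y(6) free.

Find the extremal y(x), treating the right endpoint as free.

The Lagrangian L = (1/2) (y')^2 + (9/2) y^2 gives
    ∂L/∂y = 9 y,   ∂L/∂y' = y'.
Euler-Lagrange: y'' − 9 y = 0.
With k = 3, the general solution is
    y(x) = A cosh(3 x) + B sinh(3 x).
Fixed left endpoint y(0) = 1 ⇒ A = 1.
The right endpoint x = 6 is free, so the natural (transversality) condition is ∂L/∂y' |_{x=6} = 0, i.e. y'(6) = 0.
Compute y'(x) = A k sinh(k x) + B k cosh(k x), so
    y'(6) = A k sinh(k·6) + B k cosh(k·6) = 0
    ⇒ B = −A tanh(k·6) = − tanh(3·6).
Therefore the extremal is
    y(x) = cosh(3 x) − tanh(3·6) sinh(3 x).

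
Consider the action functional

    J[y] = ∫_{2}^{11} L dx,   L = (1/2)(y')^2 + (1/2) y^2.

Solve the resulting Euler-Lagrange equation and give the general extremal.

The Lagrangian is L = (1/2)(y')^2 + (1/2) y^2.
∂L/∂y = y.
∂L/∂y' = y'.
The Euler-Lagrange equation d/dx(∂L/∂y') − ∂L/∂y = 0 becomes:
    y'' - y = 0
General solution: y(x) = A e^x + B e^(-x), where A and B are arbitrary constants fixed by the endpoint conditions.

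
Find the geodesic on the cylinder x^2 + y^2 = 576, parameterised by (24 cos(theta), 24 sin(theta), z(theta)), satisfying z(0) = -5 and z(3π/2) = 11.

Parameterise the cylinder of radius R = 24 as
    r(θ) = (24 cos θ, 24 sin θ, z(θ)).
The arc-length element is
    ds = sqrt(576 + (dz/dθ)^2) dθ,
so the Lagrangian is L = sqrt(576 + z'^2).
L depends on z' only, not on z or θ, so ∂L/∂z = 0 and
    ∂L/∂z' = z' / sqrt(576 + z'^2).
The Euler-Lagrange equation gives
    d/dθ( z' / sqrt(576 + z'^2) ) = 0,
so z' is constant. Integrating once:
    z(θ) = a θ + b,
a helix on the cylinder (a straight line when the cylinder is unrolled). The constants a, b are determined by the endpoint conditions.
With endpoint conditions z(0) = -5 and z(3π/2) = 11: from z(0) = b we get b = -5, and a·3π/2 + -5 = 11 gives a = 32/(3π), so
    z(θ) = (32/(3π)) θ − 5.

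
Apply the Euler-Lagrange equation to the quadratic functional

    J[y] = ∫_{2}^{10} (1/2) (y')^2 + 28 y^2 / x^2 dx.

The Lagrangian is L = (1/2) (y')^2 + 28 y^2 / x^2.
Compute ∂L/∂y = 56y/x^2, ∂L/∂y' = y'.
The Euler-Lagrange equation d/dx(∂L/∂y') − ∂L/∂y = 0 reduces to
    y'' − 56/x^2 · y = 0  (x > 0).
Its general solution is
    y(x) = A x^8 + B x^(-7),
with A, B fixed by the endpoint conditions.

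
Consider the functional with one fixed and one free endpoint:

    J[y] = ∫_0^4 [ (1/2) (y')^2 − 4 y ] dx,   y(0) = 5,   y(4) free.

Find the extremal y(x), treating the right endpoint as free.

The Lagrangian L = (1/2) (y')^2 − 4 y gives
    ∂L/∂y = −4,   ∂L/∂y' = y'.
Euler-Lagrange: d/dx(y') − (−4) = 0, i.e. y'' + 4 = 0, so
    y(x) = −(4/2) x^2 + C1 x + C2.
Fixed left endpoint y(0) = 5 ⇒ C2 = 5.
The right endpoint x = 4 is free, so the natural (transversality) condition is ∂L/∂y' |_{x=4} = 0, i.e. y'(4) = 0.
Compute y'(x) = −4 x + C1, so y'(4) = −16 + C1 = 0 ⇒ C1 = 16.
Therefore the extremal is
    y(x) = −2 x^2 + 16 x + 5.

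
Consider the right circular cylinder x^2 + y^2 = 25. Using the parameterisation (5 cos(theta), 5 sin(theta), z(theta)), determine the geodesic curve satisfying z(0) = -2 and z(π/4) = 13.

Parameterise the cylinder of radius R = 5 as
    r(θ) = (5 cos θ, 5 sin θ, z(θ)).
The arc-length element is
    ds = sqrt(25 + (dz/dθ)^2) dθ,
so the Lagrangian is L = sqrt(25 + z'^2).
L depends on z' only, not on z or θ, so ∂L/∂z = 0 and
    ∂L/∂z' = z' / sqrt(25 + z'^2).
The Euler-Lagrange equation gives
    d/dθ( z' / sqrt(25 + z'^2) ) = 0,
so z' is constant. Integrating once:
    z(θ) = a θ + b,
a helix on the cylinder (a straight line when the cylinder is unrolled). The constants a, b are determined by the endpoint conditions.
With endpoint conditions z(0) = -2 and z(π/4) = 13: from z(0) = b we get b = -2, and a·π/4 + -2 = 13 gives a = 60/π, so
    z(θ) = (60/π) θ − 2.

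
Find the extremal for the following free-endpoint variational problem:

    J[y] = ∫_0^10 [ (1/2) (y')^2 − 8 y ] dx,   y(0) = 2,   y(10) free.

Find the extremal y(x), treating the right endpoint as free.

The Lagrangian L = (1/2) (y')^2 − 8 y gives
    ∂L/∂y = −8,   ∂L/∂y' = y'.
Euler-Lagrange: d/dx(y') − (−8) = 0, i.e. y'' + 8 = 0, so
    y(x) = −(8/2) x^2 + C1 x + C2.
Fixed left endpoint y(0) = 2 ⇒ C2 = 2.
The right endpoint x = 10 is free, so the natural (transversality) condition is ∂L/∂y' |_{x=10} = 0, i.e. y'(10) = 0.
Compute y'(x) = −8 x + C1, so y'(10) = −80 + C1 = 0 ⇒ C1 = 80.
Therefore the extremal is
    y(x) = −4 x^2 + 80 x + 2.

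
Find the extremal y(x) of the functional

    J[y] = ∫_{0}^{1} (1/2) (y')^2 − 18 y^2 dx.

The Lagrangian is L = (1/2) (y')^2 − 18 y^2.
Compute ∂L/∂y = -36y, ∂L/∂y' = y'.
The Euler-Lagrange equation d/dx(∂L/∂y') − ∂L/∂y = 0 reduces to
    y'' + 36 y = 0.
Its general solution is
    y(x) = A sin(6x) + B cos(6x),
with A, B fixed by the endpoint conditions.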